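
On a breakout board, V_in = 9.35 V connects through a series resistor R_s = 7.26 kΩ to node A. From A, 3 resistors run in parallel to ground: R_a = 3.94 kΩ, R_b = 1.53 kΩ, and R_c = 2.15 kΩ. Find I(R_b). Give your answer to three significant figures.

I ≈ 0.557 mA

Equivalent of the parallel group: R_p = 0.7286 kΩ.
V_A = 9.35 × 0.7286/7.989 = 0.8528 V.
Branch current I = V_A/R_b = 0.8528/1.53 = 0.5574 mA.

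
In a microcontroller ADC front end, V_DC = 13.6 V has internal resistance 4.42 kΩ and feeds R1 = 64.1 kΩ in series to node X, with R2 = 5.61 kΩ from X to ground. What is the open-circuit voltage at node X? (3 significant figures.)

R1' = 4.42 + 64.1 = 68.52 kΩ (source resistance + R1).
Open-circuit (no load on X): V_th = V_DC · R2/(R1' + R2) = 13.6 × 5.61/(68.52 + 5.61) = 1.029 V.

V_th ≈ 1.03 V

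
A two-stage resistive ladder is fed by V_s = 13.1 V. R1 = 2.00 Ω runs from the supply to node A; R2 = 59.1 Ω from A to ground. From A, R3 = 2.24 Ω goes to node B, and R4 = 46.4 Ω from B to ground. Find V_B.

V_B ≈ 11.6 V

Node A sees R2 in parallel with the series input of stage 2, R3 + R4 = 48.64 Ω.
Effective lower resistance at A: R2 ‖ 48.64 = 26.68 Ω.
V_A = 13.1 × 26.68/(2.00 + 26.68) = 12.19 V.
Then the unloaded second divider: V_B = V_A × R4/(R3+R4) = 12.19 × 0.9539 = 11.63 V.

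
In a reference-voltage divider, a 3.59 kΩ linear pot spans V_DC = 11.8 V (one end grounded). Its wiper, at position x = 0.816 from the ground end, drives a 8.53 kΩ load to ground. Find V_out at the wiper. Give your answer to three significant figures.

Lower segment x·R_p = 2.929 kΩ; upper segment (1−x)·R_p = 0.6606 kΩ.
R_L loads the lower segment: effective lower R = 2.181 kΩ.
Then V_out = V_DC · 2.181/(0.6606 + 2.181) = 9.057 V.

V_out ≈ 9.06 V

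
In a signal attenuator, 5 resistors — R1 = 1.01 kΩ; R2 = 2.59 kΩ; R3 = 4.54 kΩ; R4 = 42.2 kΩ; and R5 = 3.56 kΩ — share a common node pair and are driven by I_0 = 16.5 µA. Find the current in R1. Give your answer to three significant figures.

I ≈ 8.59 µA

Total conductance ΣG = 1/1.01 + 1/2.59 + 1/4.54 + 1/42.2 + 1/3.56 = 1.901 (units of 1/kΩ).
By the current-divider rule, I = I_0 · G_k/ΣG = 16.5 × 0.5208 = 8.593 µA.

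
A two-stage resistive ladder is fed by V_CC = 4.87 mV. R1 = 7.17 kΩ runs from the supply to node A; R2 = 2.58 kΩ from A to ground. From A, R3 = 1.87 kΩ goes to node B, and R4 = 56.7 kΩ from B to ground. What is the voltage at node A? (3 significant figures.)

Node A sees R2 in parallel with the series input of stage 2, R3 + R4 = 58.57 kΩ.
R2 ‖ (R3+R4) = 2.471 kΩ.
First divider: V_A = V_CC · 2.471/(7.17 + 2.471) = 1.248 mV.

V_A ≈ 1.25 mV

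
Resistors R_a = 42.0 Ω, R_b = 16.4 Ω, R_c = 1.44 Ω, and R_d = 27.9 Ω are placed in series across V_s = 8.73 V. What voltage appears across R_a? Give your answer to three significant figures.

ΣR = 42.0 + 16.4 + 1.44 + 27.9 = 87.74 Ω.
Voltage divider: V = V_s · (42.00 / 87.74) = 8.73 × 0.4787 = 4.179 V.

V ≈ 4.18 V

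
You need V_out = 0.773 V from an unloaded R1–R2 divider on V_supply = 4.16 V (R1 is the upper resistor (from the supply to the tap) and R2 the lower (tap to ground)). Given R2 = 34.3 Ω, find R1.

The divider ratio is R2/(R1+R2) = 0.773/4.16 = 0.1858.
So R1 = R2 · (V_supply/V_out − 1) = 34.3 × (4.16/0.773 − 1) = 34.3 × 4.382 = 150.3 Ω.

R1 ≈ 150 Ω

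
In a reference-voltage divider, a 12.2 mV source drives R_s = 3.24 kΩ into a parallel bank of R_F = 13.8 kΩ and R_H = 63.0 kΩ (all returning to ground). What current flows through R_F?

Parallel bank: R_p = 1/(1/13.8 + 1/63.0) = 11.32 kΩ.
Node voltage V_A = V_supply · R_p/(R_s + R_p) = 12.2 × 0.7775 = 9.485 mV.
Branch current I = V_A/R_F = 9.485/13.8 = 0.6873 µA.
(Equivalently: I_total = 0.8379 µA, then current-divider fraction G_k/ΣG = 0.8203.)

I ≈ 0.687 µA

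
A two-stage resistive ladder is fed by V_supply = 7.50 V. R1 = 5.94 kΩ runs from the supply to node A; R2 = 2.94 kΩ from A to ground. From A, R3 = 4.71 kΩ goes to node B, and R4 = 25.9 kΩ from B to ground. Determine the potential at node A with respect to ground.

V_A ≈ 2.33 V

Looking into the second stage from A: R3 + R4 = 30.61 kΩ appears in parallel with R2.
R2 ‖ (R3+R4) = 2.682 kΩ.
V_A = 7.50 × 2.682/(5.94 + 2.682) = 2.333 V.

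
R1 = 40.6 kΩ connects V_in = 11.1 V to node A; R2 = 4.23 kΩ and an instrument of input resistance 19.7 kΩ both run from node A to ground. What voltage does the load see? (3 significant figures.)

First combine the lower leg with the load: R2 ‖ R_L = 3.482 kΩ.
Then V_out = V_in · R2'/(R1 + R2') = 11.1 × 3.482/44.08 = 0.8768 V.

V_out ≈ 0.877 V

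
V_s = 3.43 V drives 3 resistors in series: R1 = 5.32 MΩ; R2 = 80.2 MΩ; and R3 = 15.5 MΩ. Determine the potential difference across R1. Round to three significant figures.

V ≈ 0.181 V

Total series resistance ΣR = 5.32 + 80.2 + 15.5 = 101.0 MΩ.
Voltage divider: V = V_s · (5.320 / 101.0) = 3.43 × 0.05266 = 0.1806 V.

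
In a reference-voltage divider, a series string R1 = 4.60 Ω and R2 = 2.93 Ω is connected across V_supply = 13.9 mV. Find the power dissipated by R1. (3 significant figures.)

Series current I = V_supply/ΣR = 13.9/7.530 = 1.846 mA.
V(R1) = I·R = 8.491 mV; P = V·I = 8.491 × 1.846 = 15.67 µW.

P ≈ 15.7 µW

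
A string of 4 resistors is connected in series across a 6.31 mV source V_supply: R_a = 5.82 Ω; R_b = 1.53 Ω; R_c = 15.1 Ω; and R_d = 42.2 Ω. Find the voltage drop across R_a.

Total series resistance ΣR = 5.82 + 1.53 + 15.1 + 42.2 = 64.65 Ω.
Voltage divider: V = V_supply · (5.820 / 64.65) = 6.31 × 0.09002 = 0.5680 mV.

V ≈ 0.568 mV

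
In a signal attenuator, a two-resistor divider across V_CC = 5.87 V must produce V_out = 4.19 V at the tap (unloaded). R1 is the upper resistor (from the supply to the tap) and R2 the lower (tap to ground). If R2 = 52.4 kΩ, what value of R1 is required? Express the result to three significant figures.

Required fraction k = V_out/V_CC = 0.7138.
So R1 = R2 · (V_CC/V_out − 1) = 52.4 × (5.87/4.19 − 1) = 52.4 × 0.4010 = 21.01 kΩ.

R1 ≈ 21.0 kΩ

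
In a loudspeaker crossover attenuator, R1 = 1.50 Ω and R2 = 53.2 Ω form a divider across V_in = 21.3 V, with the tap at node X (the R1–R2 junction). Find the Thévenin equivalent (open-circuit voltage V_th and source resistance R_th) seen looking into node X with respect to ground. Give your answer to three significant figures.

V_th is the unloaded tap voltage: V_in · R2/(R1+R2) = 21.3 × 0.9726 = 20.72 V.
Looking into X with the source shorted: R_th = R1·R2/(R1+R2) = 1.500 × 53.2/54.70 = 1.459 Ω.

V_th ≈ 20.7 V, R_th ≈ 1.46 Ω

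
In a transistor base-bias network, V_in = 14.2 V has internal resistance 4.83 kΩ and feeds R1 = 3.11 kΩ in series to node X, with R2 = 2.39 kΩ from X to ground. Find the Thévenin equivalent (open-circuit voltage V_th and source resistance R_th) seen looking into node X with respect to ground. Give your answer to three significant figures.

R1' = 4.83 + 3.11 = 7.940 kΩ (source resistance + R1).
Open-circuit (no load on X): V_th = V_in · R2/(R1' + R2) = 14.2 × 2.39/(7.940 + 2.39) = 3.285 V.
With V_in suppressed (replaced by a short), R_th = R1' ‖ R2 = (7.940 × 2.39)/(7.940 + 2.39) = 1.837 kΩ.

V_th ≈ 3.29 V, R_th ≈ 1.84 kΩ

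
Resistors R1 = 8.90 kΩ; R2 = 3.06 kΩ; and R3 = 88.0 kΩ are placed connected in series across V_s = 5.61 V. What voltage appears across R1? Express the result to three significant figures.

V ≈ 0.499 V

Total series resistance ΣR = 8.90 + 3.06 + 88.0 = 99.96 kΩ.
V = V_s · R/ΣR = 5.61 × 0.08904 = 0.4995 V.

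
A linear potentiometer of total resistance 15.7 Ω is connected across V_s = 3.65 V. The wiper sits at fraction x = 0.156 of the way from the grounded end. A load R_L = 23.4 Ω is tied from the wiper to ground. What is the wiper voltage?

V_out ≈ 0.523 V

Split the track: R_lower = x·R_p = 2.449 Ω, R_upper = (1−x)·R_p = 13.25 Ω.
Lower segment in parallel with the load: 2.449 ‖ 23.4 = 2.217 Ω.
Loaded-divider output: V_out = 3.65 × 0.1433 = 0.5232 V.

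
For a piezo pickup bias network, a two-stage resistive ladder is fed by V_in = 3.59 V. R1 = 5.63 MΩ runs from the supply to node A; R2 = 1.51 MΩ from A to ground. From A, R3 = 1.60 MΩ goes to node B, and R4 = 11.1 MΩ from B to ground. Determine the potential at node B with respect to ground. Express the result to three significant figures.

V_B ≈ 0.607 V

Node A sees R2 in parallel with the series input of stage 2, R3 + R4 = 12.70 MΩ.
Effective lower resistance at A: R2 ‖ 12.70 = 1.350 MΩ.
V_A = 3.59 × 1.350/(5.63 + 1.350) = 0.6942 V.
Stage 2 is unloaded, so V_B = V_A · R4/(R3+R4) = 0.6942 × 11.1/12.70 = 0.6067 V.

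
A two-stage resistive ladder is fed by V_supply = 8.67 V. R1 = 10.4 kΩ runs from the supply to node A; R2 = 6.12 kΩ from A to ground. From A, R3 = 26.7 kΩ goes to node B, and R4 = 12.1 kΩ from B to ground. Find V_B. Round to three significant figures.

The second stage (R3 + R4 = 38.80 kΩ) loads node A in parallel with R2.
Effective lower resistance at A: R2 ‖ 38.80 = 5.286 kΩ.
So V_A = 8.67 × 0.3370 = 2.922 V.
V_B = V_A × 0.3119 = 0.9112 V.

V_B ≈ 0.911 V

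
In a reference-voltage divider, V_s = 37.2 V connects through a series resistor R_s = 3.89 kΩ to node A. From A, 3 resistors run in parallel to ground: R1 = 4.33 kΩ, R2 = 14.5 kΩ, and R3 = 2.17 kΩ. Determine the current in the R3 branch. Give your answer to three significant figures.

I ≈ 4.33 mA

Parallel bank: R_p = 1/(1/4.33 + 1/14.5 + 1/2.17) = 1.315 kΩ.
Node voltage V_A = V_s · R_p/(R_s + R_p) = 37.2 × 0.2526 = 9.396 V.
I(R3) = V_A / R3 = 9.396/2.17 = 4.330 mA.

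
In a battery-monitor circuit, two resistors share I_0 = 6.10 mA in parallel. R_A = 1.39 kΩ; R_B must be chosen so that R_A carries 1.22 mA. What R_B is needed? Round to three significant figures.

R_B ≈ 0.347 kΩ

Two-branch current divider: I_A = I_0 · R_B/(R_A + R_B).
With f = 0.2000, R_B = R_A · f/(1−f) = 1.39 × 0.2500 = 0.3475 kΩ.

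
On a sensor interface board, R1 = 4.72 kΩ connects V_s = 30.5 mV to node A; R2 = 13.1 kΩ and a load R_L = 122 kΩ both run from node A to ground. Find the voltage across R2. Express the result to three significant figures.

First combine the lower leg with the load: R2 ‖ R_L = 11.83 kΩ.
Voltage divider with the loaded lower leg: V_out = 30.5 × 11.83/(4.72 + 11.83) = 30.5 × 0.7148 = 21.80 mV.

V_out ≈ 21.8 mV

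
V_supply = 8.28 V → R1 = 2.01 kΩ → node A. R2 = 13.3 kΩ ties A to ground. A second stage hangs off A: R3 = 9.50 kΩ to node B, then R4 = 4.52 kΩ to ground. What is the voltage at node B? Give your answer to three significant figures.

The second stage (R3 + R4 = 14.02 kΩ) loads node A in parallel with R2.
R2 ‖ (R3+R4) = 6.825 kΩ.
V_A = 8.28 × 6.825/(2.01 + 6.825) = 6.396 V.
V_B = V_A × 0.3224 = 2.062 V.

V_B ≈ 2.06 V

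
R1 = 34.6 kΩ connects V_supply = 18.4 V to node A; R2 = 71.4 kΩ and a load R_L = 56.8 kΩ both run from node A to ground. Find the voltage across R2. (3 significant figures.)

V_out ≈ 8.79 V

The load sits in parallel with R2, giving an effective lower resistance R2' = R2·R_L/(R2+R_L) = 31.63 kΩ.
Now apply the divider: V_out = 18.4 × 0.4776 = 8.788 V.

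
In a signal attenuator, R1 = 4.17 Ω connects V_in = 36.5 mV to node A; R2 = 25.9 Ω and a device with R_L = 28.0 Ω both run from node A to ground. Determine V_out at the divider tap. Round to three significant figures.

R2 ‖ R_L = (25.9 × 28.0)/(25.9 + 28.0) = 13.45 Ω.
Voltage divider with the loaded lower leg: V_out = 36.5 × 13.45/(4.17 + 13.45) = 36.5 × 0.7634 = 27.86 mV.
(Unloaded it would be 31.4 mV; the load pulls it down.)

V_out ≈ 27.9 mV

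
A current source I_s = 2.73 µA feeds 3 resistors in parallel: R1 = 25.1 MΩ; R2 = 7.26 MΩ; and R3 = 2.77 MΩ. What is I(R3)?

Conductances: ΣG = 1/25.1 + 1/7.26 + 1/2.77 = 0.5386 (1/MΩ).
By the current-divider rule, I = I_s · G_k/ΣG = 2.73 × 0.6703 = 1.830 µA.

I ≈ 1.83 µA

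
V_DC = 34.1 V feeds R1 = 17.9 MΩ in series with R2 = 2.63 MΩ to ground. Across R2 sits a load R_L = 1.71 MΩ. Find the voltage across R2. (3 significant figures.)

V_out ≈ 1.87 V

First combine the lower leg with the load: R2 ‖ R_L = 1.036 MΩ.
Then V_out = V_DC · R2'/(R1 + R2') = 34.1 × 1.036/18.94 = 1.866 V.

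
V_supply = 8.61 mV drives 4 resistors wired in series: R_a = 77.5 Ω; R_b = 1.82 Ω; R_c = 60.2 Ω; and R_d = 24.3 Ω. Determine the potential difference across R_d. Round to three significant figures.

ΣR = 77.5 + 1.82 + 60.2 + 24.3 = 163.8 Ω.
By the voltage-divider rule, V = 8.61 × 24.30/163.8 = 1.277 mV.

V ≈ 1.28 mV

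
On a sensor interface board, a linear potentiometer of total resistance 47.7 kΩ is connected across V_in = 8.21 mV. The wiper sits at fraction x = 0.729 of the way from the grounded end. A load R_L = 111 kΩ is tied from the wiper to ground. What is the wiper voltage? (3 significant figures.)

V_out ≈ 5.52 mV

The pot divides into 12.93 kΩ above the wiper and 34.77 kΩ below.
Lower segment in parallel with the load: 34.77 ‖ 111 = 26.48 kΩ.
Then V_out = V_in · 26.48/(12.93 + 26.48) = 5.517 mV.
(Unloaded: V_out = x·V_in = 5.99 mV.)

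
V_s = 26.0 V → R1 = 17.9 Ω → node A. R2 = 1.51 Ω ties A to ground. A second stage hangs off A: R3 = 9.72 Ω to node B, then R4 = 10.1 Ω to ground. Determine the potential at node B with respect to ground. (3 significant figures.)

V_B ≈ 0.963 V

The second stage (R3 + R4 = 19.82 Ω) loads node A in parallel with R2.
R2 ‖ (R3+R4) = 1.403 Ω.
V_A = 26.0 × 1.403/(17.9 + 1.403) = 1.890 V.
Stage 2 is unloaded, so V_B = V_A · R4/(R3+R4) = 1.890 × 10.1/19.82 = 0.9631 V.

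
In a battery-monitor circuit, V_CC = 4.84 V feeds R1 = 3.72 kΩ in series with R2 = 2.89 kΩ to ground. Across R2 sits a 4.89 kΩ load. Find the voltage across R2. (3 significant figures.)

R2 ‖ R_L = (2.89 × 4.89)/(2.89 + 4.89) = 1.816 kΩ.
Now apply the divider: V_out = 4.84 × 0.3281 = 1.588 V.
(Unloaded it would be 2.12 V; the load pulls it down.)

V_out ≈ 1.59 V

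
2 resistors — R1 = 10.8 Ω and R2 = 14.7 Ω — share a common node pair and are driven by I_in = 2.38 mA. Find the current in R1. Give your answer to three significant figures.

For two parallel branches, I_k = I_in · (other R)/(sum of R).
So I = 2.38 × 14.7/25.50 = 1.372 mA.

I ≈ 1.37 mA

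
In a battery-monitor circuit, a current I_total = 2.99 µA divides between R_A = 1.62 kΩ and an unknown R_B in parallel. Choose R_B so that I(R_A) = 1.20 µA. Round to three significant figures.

R_B ≈ 1.09 kΩ

Two-branch current divider: I_A = I_total · R_B/(R_A + R_B).
1.20/2.99 = R_B/(R_A + R_B) → R_B = R_A · (0.4013)/(1 − 0.4013) = 1.62 × 0.6704 = 1.086 kΩ.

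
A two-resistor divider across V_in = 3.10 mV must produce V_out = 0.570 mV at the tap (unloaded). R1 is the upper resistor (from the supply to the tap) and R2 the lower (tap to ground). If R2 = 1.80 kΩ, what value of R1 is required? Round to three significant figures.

R1 ≈ 7.99 kΩ

The divider ratio is R2/(R1+R2) = 0.570/3.10 = 0.1839.
R1 = R2·(1/k − 1) = 1.80 × 4.439 = 7.989 kΩ.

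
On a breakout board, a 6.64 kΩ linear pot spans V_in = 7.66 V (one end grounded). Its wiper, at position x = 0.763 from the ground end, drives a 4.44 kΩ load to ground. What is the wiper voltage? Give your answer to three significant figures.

The pot divides into 1.574 kΩ above the wiper and 5.066 kΩ below.
Lower segment in parallel with the load: 5.066 ‖ 4.44 = 2.366 kΩ.
Loaded-divider output: V_out = 7.66 × 0.6006 = 4.600 V.

V_out ≈ 4.60 V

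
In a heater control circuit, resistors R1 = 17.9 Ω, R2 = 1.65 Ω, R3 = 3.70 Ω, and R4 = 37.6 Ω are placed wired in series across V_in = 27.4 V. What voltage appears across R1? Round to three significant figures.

Series total: ΣR = 17.9 + 1.65 + 3.70 + 37.6 = 60.85 Ω.
By the voltage-divider rule, V = 27.4 × 17.90/60.85 = 8.060 V.

V ≈ 8.06 V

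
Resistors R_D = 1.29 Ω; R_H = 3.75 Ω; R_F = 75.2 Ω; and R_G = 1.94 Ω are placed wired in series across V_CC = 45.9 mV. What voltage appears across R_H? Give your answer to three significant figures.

ΣR = 1.29 + 3.75 + 75.2 + 1.94 = 82.18 Ω.
V = V_CC · R/ΣR = 45.9 × 0.04563 = 2.094 mV.

V ≈ 2.09 mV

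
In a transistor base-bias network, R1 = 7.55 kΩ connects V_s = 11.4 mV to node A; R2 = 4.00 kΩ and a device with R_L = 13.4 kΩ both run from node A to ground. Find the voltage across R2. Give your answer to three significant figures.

First combine the lower leg with the load: R2 ‖ R_L = 3.080 kΩ.
Voltage divider with the loaded lower leg: V_out = 11.4 × 3.080/(7.55 + 3.080) = 11.4 × 0.2898 = 3.303 mV.

V_out ≈ 3.30 mV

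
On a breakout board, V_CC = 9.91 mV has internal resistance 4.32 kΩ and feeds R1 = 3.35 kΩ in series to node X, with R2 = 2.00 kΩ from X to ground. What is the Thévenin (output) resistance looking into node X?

R1' = 4.32 + 3.35 = 7.670 kΩ (source resistance + R1).
With V_CC suppressed (replaced by a short), R_th = R1' ‖ R2 = (7.670 × 2.00)/(7.670 + 2.00) = 1.586 kΩ.

R_th ≈ 1.59 kΩ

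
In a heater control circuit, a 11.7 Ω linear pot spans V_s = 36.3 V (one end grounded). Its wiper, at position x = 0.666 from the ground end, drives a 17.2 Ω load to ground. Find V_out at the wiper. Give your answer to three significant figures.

V_out ≈ 21.0 V

Split the track: R_lower = x·R_p = 7.792 Ω, R_upper = (1−x)·R_p = 3.908 Ω.
(x·R_p) ‖ R_L = 5.363 Ω.
Loaded-divider output: V_out = 36.3 × 0.5785 = 21.00 V.
(Unloaded: V_out = x·V_s = 24.2 V.)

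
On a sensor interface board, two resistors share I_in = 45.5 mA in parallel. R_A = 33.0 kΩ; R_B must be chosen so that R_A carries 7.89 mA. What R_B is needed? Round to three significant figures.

Two-branch current divider: I_A = I_in · R_B/(R_A + R_B).
With f = 0.1734, R_B = R_A · f/(1−f) = 33.0 × 0.2098 = 6.923 kΩ.

R_B ≈ 6.92 kΩ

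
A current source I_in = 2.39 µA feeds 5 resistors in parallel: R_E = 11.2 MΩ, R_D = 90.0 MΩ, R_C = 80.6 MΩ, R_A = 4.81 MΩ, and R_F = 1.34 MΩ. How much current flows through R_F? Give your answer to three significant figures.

ΣG = 1/11.2 + 1/90.0 + 1/80.6 + 1/4.81 + 1/1.34 = 1.067.
By the current-divider rule, I = I_in · G_k/ΣG = 2.39 × 0.6994 = 1.672 µA.

I ≈ 1.67 µA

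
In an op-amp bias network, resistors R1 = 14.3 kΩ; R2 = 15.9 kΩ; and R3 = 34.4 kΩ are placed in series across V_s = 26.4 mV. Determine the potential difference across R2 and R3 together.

V ≈ 20.6 mV

Total series resistance ΣR = 14.3 + 15.9 + 34.4 = 64.60 kΩ.
R_{R2..R3} = 15.9 + 34.4 = 50.30 kΩ.
By the voltage-divider rule, V = 26.4 × 50.30/64.60 = 20.56 mV.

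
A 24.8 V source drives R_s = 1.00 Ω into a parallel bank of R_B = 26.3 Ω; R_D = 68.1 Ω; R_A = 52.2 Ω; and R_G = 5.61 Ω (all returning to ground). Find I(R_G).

Parallel bank: R_p = 1/(1/26.3 + 1/68.1 + 1/52.2 + 1/5.61) = 3.998 Ω.
V_A = 24.8 × 3.998/4.998 = 19.84 V.
Branch current I = V_A/R_G = 19.84/5.61 = 3.536 A.

I ≈ 3.54 A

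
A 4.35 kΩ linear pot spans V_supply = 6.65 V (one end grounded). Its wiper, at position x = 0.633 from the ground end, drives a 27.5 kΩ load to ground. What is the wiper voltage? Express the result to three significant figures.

Lower segment x·R_p = 2.754 kΩ; upper segment (1−x)·R_p = 1.596 kΩ.
(x·R_p) ‖ R_L = 2.503 kΩ.
Then V_out = V_supply · 2.503/(1.596 + 2.503) = 4.060 V.

V_out ≈ 4.06 V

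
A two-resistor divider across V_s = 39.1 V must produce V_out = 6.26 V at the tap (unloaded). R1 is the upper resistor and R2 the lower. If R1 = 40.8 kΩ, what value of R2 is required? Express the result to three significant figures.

V_out/V_s = R2/(R1+R2) = 0.1601.
So R2 = R1 · V_out/(V_s − V_out) = 40.8 × 6.26/(39.1 − 6.26) = 40.8 × 0.1906 = 7.777 kΩ.

R2 ≈ 7.78 kΩ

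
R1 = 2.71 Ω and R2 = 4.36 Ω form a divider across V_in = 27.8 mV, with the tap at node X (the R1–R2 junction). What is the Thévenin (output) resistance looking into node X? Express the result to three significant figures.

Zeroing V_in shorts the top of R1 to ground, so R_th = R1 ‖ R2 = 1.671 Ω.

R_th ≈ 1.67 Ω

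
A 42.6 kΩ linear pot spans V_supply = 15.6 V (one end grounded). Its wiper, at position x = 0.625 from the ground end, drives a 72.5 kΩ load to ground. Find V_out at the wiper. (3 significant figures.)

V_out ≈ 8.57 V

The pot divides into 15.98 kΩ above the wiper and 26.62 kΩ below.
(x·R_p) ‖ R_L = 19.47 kΩ.
Then V_out = V_supply · 19.47/(15.98 + 19.47) = 8.570 V.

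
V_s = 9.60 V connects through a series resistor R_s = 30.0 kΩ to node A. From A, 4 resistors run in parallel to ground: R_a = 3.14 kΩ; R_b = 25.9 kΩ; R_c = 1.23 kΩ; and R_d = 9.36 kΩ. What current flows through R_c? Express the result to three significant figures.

Parallel bank: R_p = 1/(1/3.14 + 1/25.9 + 1/1.23 + 1/9.36) = 0.7831 kΩ.
Node voltage V_A = V_s · R_p/(R_s + R_p) = 9.60 × 0.02544 = 0.2442 V.
Branch current I = V_A/R_c = 0.2442/1.23 = 0.1986 mA.

I ≈ 0.199 mA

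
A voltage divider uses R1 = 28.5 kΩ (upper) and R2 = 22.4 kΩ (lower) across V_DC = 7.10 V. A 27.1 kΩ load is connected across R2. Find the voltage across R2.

V_out ≈ 2.14 V

The load sits in parallel with R2, giving an effective lower resistance R2' = R2·R_L/(R2+R_L) = 12.26 kΩ.
Voltage divider with the loaded lower leg: V_out = 7.10 × 12.26/(28.5 + 12.26) = 7.10 × 0.3008 = 2.136 V.
(Unloaded it would be 3.12 V; the load pulls it down.)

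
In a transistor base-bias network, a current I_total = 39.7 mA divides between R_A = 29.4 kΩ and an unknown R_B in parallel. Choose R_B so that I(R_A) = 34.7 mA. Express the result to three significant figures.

R_B ≈ 204 kΩ

In a two-way split, I_A/I_total = R_B/(R_A + R_B).
With f = 0.8741, R_B = R_A · f/(1−f) = 29.4 × 6.940 = 204.0 kΩ.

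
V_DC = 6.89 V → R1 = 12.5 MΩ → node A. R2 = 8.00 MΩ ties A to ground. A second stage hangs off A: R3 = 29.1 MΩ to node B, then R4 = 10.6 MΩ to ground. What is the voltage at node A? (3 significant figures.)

Node A sees R2 in parallel with the series input of stage 2, R3 + R4 = 39.70 MΩ.
R2 ‖ (R3+R4) = 6.658 MΩ.
So V_A = 6.89 × 0.3475 = 2.395 V.

V_A ≈ 2.39 V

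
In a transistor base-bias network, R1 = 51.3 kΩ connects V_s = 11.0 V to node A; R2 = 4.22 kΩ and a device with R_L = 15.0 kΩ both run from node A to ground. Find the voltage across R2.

V_out ≈ 0.664 V

First combine the lower leg with the load: R2 ‖ R_L = 3.293 kΩ.
Now apply the divider: V_out = 11.0 × 0.06033 = 0.6636 V.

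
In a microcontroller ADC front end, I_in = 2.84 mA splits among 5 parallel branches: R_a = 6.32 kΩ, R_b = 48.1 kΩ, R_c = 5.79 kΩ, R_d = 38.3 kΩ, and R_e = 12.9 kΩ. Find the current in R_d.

I ≈ 0.163 mA

Conductances: ΣG = 1/6.32 + 1/48.1 + 1/5.79 + 1/38.3 + 1/12.9 = 0.4554 (1/kΩ).
By the current-divider rule, I = I_in · G_k/ΣG = 2.84 × 0.05734 = 0.1628 mA.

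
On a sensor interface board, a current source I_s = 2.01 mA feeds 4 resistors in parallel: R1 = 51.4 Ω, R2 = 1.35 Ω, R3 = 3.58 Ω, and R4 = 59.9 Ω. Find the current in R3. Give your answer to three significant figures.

Conductances: ΣG = 1/51.4 + 1/1.35 + 1/3.58 + 1/59.9 = 1.056 (1/Ω).
Current divider: I(R3) = I_s · G_k/ΣG = 2.01 × (0.2793/1.056) = 2.01 × 0.2645 = 0.5316 mA.

I ≈ 0.532 mA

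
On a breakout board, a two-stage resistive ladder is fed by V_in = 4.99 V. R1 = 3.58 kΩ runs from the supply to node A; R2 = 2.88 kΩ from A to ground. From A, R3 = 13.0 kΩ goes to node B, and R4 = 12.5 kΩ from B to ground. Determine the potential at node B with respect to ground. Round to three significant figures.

V_B ≈ 1.03 V

Looking into the second stage from A: R3 + R4 = 25.50 kΩ appears in parallel with R2.
R2 ‖ (R3+R4) = 2.588 kΩ.
First divider: V_A = V_in · 2.588/(3.58 + 2.588) = 2.094 V.
V_B = V_A × 0.4902 = 1.026 V.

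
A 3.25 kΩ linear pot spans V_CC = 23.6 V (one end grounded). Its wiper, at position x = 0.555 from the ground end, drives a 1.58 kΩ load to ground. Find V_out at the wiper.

Split the track: R_lower = x·R_p = 1.804 kΩ, R_upper = (1−x)·R_p = 1.446 kΩ.
R_L loads the lower segment: effective lower R = 0.8422 kΩ.
Loaded-divider output: V_out = 23.6 × 0.3680 = 8.686 V.
(Unloaded: V_out = x·V_CC = 13.1 V.)

V_out ≈ 8.69 V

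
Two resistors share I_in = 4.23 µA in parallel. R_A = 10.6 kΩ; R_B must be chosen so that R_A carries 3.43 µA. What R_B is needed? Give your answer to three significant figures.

R_B ≈ 45.4 kΩ

In a two-way split, I_A/I_in = R_B/(R_A + R_B).
With f = 0.8109, R_B = R_A · f/(1−f) = 10.6 × 4.287 = 45.45 kΩ.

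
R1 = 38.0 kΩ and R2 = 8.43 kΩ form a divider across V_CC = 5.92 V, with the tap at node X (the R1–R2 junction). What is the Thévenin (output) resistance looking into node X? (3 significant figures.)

R_th ≈ 6.90 kΩ

With V_CC suppressed (replaced by a short), R_th = R1 ‖ R2 = (38.00 × 8.43)/(38.00 + 8.43) = 6.899 kΩ.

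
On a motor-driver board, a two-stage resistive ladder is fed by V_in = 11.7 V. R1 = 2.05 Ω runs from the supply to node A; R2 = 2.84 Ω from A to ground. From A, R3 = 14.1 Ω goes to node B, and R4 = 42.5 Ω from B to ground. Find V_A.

V_A ≈ 6.66 V

The second stage (R3 + R4 = 56.60 Ω) loads node A in parallel with R2.
R2 ‖ (R3+R4) = 2.704 Ω.
V_A = 11.7 × 2.704/(2.05 + 2.704) = 6.655 V.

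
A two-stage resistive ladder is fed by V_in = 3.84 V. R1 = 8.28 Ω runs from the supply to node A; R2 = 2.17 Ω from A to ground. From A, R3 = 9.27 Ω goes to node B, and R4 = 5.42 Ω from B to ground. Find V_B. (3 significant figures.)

V_B ≈ 0.263 V

Node A sees R2 in parallel with the series input of stage 2, R3 + R4 = 14.69 Ω.
R2 ‖ (R3+R4) = 1.891 Ω.
First divider: V_A = V_in · 1.891/(8.28 + 1.891) = 0.7138 V.
V_B = V_A × 0.3690 = 0.2634 V.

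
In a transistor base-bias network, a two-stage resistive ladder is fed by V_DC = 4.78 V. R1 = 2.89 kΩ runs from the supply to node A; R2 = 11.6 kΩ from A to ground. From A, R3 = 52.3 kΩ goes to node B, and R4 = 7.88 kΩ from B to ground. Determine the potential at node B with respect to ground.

V_B ≈ 0.483 V

The second stage (R3 + R4 = 60.18 kΩ) loads node A in parallel with R2.
Effective lower resistance at A: R2 ‖ 60.18 = 9.725 kΩ.
V_A = 4.78 × 9.725/(2.89 + 9.725) = 3.685 V.
V_B = V_A × 0.1309 = 0.4825 V.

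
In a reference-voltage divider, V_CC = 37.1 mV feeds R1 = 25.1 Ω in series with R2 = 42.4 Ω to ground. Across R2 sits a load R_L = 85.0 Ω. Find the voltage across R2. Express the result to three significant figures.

V_out ≈ 19.7 mV

R2 ‖ R_L = (42.4 × 85.0)/(42.4 + 85.0) = 28.29 Ω.
Now apply the divider: V_out = 37.1 × 0.5299 = 19.66 mV.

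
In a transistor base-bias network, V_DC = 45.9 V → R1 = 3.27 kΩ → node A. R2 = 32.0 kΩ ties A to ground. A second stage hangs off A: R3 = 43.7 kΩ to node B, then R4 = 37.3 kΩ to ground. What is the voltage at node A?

Node A sees R2 in parallel with the series input of stage 2, R3 + R4 = 81.00 kΩ.
Effective lower resistance at A: R2 ‖ 81.00 = 22.94 kΩ.
First divider: V_A = V_DC · 22.94/(3.27 + 22.94) = 40.17 V.

V_A ≈ 40.2 V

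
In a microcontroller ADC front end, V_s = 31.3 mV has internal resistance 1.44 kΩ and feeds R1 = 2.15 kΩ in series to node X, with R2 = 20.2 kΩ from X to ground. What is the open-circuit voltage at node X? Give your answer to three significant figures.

R1' = 1.44 + 2.15 = 3.590 kΩ (source resistance + R1).
Open-circuit (no load on X): V_th = V_s · R2/(R1' + R2) = 31.3 × 20.2/(3.590 + 20.2) = 26.58 mV.

V_th ≈ 26.6 mV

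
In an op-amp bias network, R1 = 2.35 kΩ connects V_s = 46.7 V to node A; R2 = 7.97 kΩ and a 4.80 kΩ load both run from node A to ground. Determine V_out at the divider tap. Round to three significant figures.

V_out ≈ 26.2 V

The load sits in parallel with R2, giving an effective lower resistance R2' = R2·R_L/(R2+R_L) = 2.996 kΩ.
Now apply the divider: V_out = 46.7 × 0.5604 = 26.17 V.
(Unloaded it would be 36.1 V; the load pulls it down.)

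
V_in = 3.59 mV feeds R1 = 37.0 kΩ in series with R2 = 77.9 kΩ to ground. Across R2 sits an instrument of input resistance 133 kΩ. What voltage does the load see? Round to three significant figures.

First combine the lower leg with the load: R2 ‖ R_L = 49.13 kΩ.
Now apply the divider: V_out = 3.59 × 0.5704 = 2.048 mV.

V_out ≈ 2.05 mV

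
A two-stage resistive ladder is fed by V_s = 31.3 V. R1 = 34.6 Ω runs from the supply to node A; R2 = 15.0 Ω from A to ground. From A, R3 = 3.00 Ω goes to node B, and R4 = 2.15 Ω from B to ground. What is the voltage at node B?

V_B ≈ 1.30 V

Looking into the second stage from A: R3 + R4 = 5.150 Ω appears in parallel with R2.
R2 ‖ (R3+R4) = 3.834 Ω.
First divider: V_A = V_s · 3.834/(34.6 + 3.834) = 3.122 V.
Then the unloaded second divider: V_B = V_A × R4/(R3+R4) = 3.122 × 0.4175 = 1.303 V.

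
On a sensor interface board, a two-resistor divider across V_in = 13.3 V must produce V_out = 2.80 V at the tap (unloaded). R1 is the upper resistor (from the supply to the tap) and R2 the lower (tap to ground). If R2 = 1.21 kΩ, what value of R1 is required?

R1 ≈ 4.54 kΩ

Required fraction k = V_out/V_in = 0.2105.
Rearranging, R1 = R2·(1−k)/k = 1.21 × 3.750 = 4.538 kΩ.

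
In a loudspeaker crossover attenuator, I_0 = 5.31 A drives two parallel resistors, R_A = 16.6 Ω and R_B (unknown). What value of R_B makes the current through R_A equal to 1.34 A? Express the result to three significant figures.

In a two-way split, I_A/I_0 = R_B/(R_A + R_B).
1.34/5.31 = R_B/(R_A + R_B) → R_B = R_A · (0.2524)/(1 − 0.2524) = 16.6 × 0.3375 = 5.603 Ω.

R_B ≈ 5.60 Ω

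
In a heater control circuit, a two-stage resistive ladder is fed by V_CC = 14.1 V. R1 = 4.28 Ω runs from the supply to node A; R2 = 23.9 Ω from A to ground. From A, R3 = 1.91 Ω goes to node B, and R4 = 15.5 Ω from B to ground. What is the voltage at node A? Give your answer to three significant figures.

Node A sees R2 in parallel with the series input of stage 2, R3 + R4 = 17.41 Ω.
Effective lower resistance at A: R2 ‖ 17.41 = 10.07 Ω.
First divider: V_A = V_CC · 10.07/(4.28 + 10.07) = 9.895 V.

V_A ≈ 9.90 V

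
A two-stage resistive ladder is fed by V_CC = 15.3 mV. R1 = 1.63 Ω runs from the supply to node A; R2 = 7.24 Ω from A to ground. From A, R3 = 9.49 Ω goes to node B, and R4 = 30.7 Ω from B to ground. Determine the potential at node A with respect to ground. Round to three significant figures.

The second stage (R3 + R4 = 40.19 Ω) loads node A in parallel with R2.
Effective lower resistance at A: R2 ‖ 40.19 = 6.135 Ω.
First divider: V_A = V_CC · 6.135/(1.63 + 6.135) = 12.09 mV.

V_A ≈ 12.1 mV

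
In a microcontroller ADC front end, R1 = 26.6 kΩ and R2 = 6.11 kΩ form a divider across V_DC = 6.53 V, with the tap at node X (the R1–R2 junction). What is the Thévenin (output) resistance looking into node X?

Looking into X with the source shorted: R_th = R1·R2/(R1+R2) = 26.60 × 6.11/32.71 = 4.969 kΩ.

R_th ≈ 4.97 kΩ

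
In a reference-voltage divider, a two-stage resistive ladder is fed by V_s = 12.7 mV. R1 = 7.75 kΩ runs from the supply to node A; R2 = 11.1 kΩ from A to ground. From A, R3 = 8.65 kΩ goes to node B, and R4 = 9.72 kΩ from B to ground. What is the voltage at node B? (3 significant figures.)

V_B ≈ 3.17 mV

Looking into the second stage from A: R3 + R4 = 18.37 kΩ appears in parallel with R2.
Effective lower resistance at A: R2 ‖ 18.37 = 6.919 kΩ.
First divider: V_A = V_s · 6.919/(7.75 + 6.919) = 5.990 mV.
Then the unloaded second divider: V_B = V_A × R4/(R3+R4) = 5.990 × 0.5291 = 3.170 mV.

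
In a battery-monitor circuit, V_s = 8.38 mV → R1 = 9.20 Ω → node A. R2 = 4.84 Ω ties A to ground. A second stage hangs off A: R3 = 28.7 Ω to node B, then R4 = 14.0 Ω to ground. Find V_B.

V_B ≈ 0.882 mV

The second stage (R3 + R4 = 42.70 Ω) loads node A in parallel with R2.
R2 ‖ (R3+R4) = 4.347 Ω.
V_A = 8.38 × 4.347/(9.20 + 4.347) = 2.689 mV.
Stage 2 is unloaded, so V_B = V_A · R4/(R3+R4) = 2.689 × 14.0/42.70 = 0.8817 mV.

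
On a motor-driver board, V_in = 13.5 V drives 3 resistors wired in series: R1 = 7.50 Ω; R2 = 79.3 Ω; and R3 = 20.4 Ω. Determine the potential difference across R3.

V ≈ 2.57 V

ΣR = 7.50 + 79.3 + 20.4 = 107.2 Ω.
By the voltage-divider rule, V = 13.5 × 20.40/107.2 = 2.569 V.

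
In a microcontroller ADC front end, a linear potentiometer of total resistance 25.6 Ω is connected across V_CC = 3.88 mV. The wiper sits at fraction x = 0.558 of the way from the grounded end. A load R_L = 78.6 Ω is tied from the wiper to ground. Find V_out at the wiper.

Lower segment x·R_p = 14.28 Ω; upper segment (1−x)·R_p = 11.32 Ω.
Lower segment in parallel with the load: 14.28 ‖ 78.6 = 12.09 Ω.
Then V_out = V_CC · 12.09/(11.32 + 12.09) = 2.004 mV.

V_out ≈ 2.00 mV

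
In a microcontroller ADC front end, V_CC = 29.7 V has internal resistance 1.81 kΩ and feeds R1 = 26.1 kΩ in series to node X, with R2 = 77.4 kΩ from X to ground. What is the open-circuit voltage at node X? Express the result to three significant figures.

R1' = 1.81 + 26.1 = 27.91 kΩ (source resistance + R1).
With X open, the divider is unloaded: V_th = 29.7 × 77.4/105.3 = 21.83 V.

V_th ≈ 21.8 V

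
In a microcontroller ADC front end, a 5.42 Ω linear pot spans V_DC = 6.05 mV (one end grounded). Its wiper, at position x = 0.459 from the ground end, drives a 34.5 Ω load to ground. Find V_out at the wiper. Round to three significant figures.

Split the track: R_lower = x·R_p = 2.488 Ω, R_upper = (1−x)·R_p = 2.932 Ω.
(x·R_p) ‖ R_L = 2.320 Ω.
Then V_out = V_DC · 2.320/(2.932 + 2.320) = 2.673 mV.
(Unloaded: V_out = x·V_DC = 2.78 mV.)

V_out ≈ 2.67 mV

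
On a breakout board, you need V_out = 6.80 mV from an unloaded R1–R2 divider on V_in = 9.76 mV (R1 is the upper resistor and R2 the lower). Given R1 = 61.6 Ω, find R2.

R2 ≈ 142 Ω

The divider ratio is R2/(R1+R2) = 6.80/9.76 = 0.6967.
R2 = R1 · 0.6967/(1 − 0.6967) = 141.5 Ω.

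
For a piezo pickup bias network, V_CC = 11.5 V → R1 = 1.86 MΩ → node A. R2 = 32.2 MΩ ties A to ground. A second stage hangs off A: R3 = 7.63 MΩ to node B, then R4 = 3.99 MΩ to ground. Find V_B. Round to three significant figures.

The second stage (R3 + R4 = 11.62 MΩ) loads node A in parallel with R2.
R2 ‖ (R3+R4) = 8.539 MΩ.
V_A = 11.5 × 8.539/(1.86 + 8.539) = 9.443 V.
Stage 2 is unloaded, so V_B = V_A · R4/(R3+R4) = 9.443 × 3.99/11.62 = 3.242 V.

V_B ≈ 3.24 V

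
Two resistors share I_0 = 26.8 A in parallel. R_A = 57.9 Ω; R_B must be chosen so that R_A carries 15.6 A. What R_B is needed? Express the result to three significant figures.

The fraction through R_A equals R_B/(R_A+R_B).
With f = 0.5821, R_B = R_A · f/(1−f) = 57.9 × 1.393 = 80.65 Ω.

R_B ≈ 80.6 Ω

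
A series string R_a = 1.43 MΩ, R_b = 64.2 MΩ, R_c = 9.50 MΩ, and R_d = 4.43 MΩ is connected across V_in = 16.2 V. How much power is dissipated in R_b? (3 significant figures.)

The common current is I = 16.2/79.56 = 0.2036 µA.
P(R_b) = I²·R_b = (0.2036)² × 64.2 = 2.662 µW.

P ≈ 2.66 µW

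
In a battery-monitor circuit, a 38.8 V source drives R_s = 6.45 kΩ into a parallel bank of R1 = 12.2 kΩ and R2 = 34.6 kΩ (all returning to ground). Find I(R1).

I ≈ 1.85 mA

Combine the parallel branches: R_p = (1/12.2 + 1/34.6)⁻¹ = 9.020 kΩ.
Node voltage V_A = V_CC · R_p/(R_s + R_p) = 38.8 × 0.5831 = 22.62 V.
Branch current I = V_A/R1 = 22.62/12.2 = 1.854 mA.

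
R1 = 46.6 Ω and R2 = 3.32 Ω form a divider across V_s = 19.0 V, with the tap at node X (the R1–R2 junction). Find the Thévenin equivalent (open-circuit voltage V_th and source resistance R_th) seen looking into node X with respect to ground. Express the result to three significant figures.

V_th ≈ 1.26 V, R_th ≈ 3.10 Ω

With X open, the divider is unloaded: V_th = 19.0 × 3.32/49.92 = 1.264 V.
Zeroing V_s shorts the top of R1 to ground, so R_th = R1 ‖ R2 = 3.099 Ω.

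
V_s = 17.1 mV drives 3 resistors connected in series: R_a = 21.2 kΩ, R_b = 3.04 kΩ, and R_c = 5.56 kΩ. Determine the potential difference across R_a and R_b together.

Total series resistance ΣR = 21.2 + 3.04 + 5.56 = 29.80 kΩ.
R_{R_a..R_b} = 21.2 + 3.04 = 24.24 kΩ.
Voltage divider: V = V_s · (24.24 / 29.80) = 17.1 × 0.8134 = 13.91 mV.

V ≈ 13.9 mV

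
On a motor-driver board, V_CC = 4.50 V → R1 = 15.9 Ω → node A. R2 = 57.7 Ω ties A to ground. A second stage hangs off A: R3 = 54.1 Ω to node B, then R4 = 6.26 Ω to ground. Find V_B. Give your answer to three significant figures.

Node A sees R2 in parallel with the series input of stage 2, R3 + R4 = 60.36 Ω.
R2 ‖ (R3+R4) = 29.50 Ω.
First divider: V_A = V_CC · 29.50/(15.9 + 29.50) = 2.924 V.
Stage 2 is unloaded, so V_B = V_A · R4/(R3+R4) = 2.924 × 6.26/60.36 = 0.3033 V.

V_B ≈ 0.303 V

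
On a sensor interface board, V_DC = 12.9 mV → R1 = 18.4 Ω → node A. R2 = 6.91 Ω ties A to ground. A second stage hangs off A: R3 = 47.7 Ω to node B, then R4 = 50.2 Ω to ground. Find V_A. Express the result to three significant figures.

V_A ≈ 3.35 mV

Node A sees R2 in parallel with the series input of stage 2, R3 + R4 = 97.90 Ω.
Effective lower resistance at A: R2 ‖ 97.90 = 6.454 Ω.
First divider: V_A = V_DC · 6.454/(18.4 + 6.454) = 3.350 mV.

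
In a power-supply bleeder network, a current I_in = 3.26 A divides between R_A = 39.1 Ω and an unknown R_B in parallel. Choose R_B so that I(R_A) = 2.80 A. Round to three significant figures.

R_B ≈ 238 Ω

The fraction through R_A equals R_B/(R_A+R_B).
With f = 0.8589, R_B = R_A · f/(1−f) = 39.1 × 6.087 = 238.0 Ω.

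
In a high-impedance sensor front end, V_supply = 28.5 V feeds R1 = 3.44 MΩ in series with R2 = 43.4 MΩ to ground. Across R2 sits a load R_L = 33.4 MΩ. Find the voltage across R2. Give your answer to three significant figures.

The load sits in parallel with R2, giving an effective lower resistance R2' = R2·R_L/(R2+R_L) = 18.87 MΩ.
Then V_out = V_supply · R2'/(R1 + R2') = 28.5 × 18.87/22.31 = 24.11 V.

V_out ≈ 24.1 V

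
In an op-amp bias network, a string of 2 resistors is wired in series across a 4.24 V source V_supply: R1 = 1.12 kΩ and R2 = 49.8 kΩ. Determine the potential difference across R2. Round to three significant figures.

V ≈ 4.15 V

ΣR = 1.12 + 49.8 = 50.92 kΩ.
By the voltage-divider rule, V = 4.24 × 49.80/50.92 = 4.147 V.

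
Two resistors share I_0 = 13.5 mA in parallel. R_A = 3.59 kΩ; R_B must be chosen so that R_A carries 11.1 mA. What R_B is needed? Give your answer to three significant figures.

The fraction through R_A equals R_B/(R_A+R_B).
With f = 0.8222, R_B = R_A · f/(1−f) = 3.59 × 4.625 = 16.60 kΩ.

R_B ≈ 16.6 kΩ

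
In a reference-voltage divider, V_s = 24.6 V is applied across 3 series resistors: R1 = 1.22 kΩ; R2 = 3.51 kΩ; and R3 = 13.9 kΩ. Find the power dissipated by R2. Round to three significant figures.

ΣR = 18.63 kΩ → I = 24.6/18.63 = 1.320 mA.
P(R2) = I²·R2 = (1.320)² × 3.51 = 6.120 mW.

P ≈ 6.12 mW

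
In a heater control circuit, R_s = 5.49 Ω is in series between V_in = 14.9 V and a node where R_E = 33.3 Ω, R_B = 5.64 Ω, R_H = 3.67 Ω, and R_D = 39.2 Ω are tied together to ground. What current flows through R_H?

Combine the parallel branches: R_p = (1/33.3 + 1/5.64 + 1/3.67 + 1/39.2)⁻¹ = 1.979 Ω.
V_A by voltage divider: V_A = 14.9 × 1.979/(5.49 + 1.979) = 3.948 V.
Branch current I = V_A/R_H = 3.948/3.67 = 1.076 A.

I ≈ 1.08 A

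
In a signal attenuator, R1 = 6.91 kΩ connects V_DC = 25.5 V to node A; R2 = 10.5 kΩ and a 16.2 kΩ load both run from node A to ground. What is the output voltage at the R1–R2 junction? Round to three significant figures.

V_out ≈ 12.2 V

First combine the lower leg with the load: R2 ‖ R_L = 6.371 kΩ.
Now apply the divider: V_out = 25.5 × 0.4797 = 12.23 V.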